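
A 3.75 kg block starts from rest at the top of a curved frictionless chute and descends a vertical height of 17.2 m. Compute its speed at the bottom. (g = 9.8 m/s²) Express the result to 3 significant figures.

Equating total energy at the two states: mgh = ½mv²
The mass cancels from both sides.
v = √(2gh) = √(2 × 9.8 × 17.2) = √337.12 = 18.36 m/s

v = 18.4 m/s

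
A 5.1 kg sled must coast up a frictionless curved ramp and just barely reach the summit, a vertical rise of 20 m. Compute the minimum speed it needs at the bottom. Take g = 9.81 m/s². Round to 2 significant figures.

At the top it is momentarily at rest, so all KE converts to PE: ½mv² = mgh
v = √(2gh) = √(2 × 9.81 × 20) = 19.81 m/s

v = 20 m/s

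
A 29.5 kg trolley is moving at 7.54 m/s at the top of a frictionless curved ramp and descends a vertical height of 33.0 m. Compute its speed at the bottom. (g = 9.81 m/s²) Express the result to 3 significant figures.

Mechanical energy is conserved (no friction): ½mv₀² + mgh = ½mv²
The mass cancels from both sides.
v² = v₀² + 2gh = (7.54)² + 2(9.81)(33.0) = 704.31
v = √704.31 = 26.54 m/s

v = 26.5 m/s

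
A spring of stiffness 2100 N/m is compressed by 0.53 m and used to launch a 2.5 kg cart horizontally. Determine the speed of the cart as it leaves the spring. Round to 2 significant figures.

Conservation of energy: ½kx² = ½mv²
v = x√(k/m) = 0.53 × √(2100/2.5) = 15.36 m/s

v = 15 m/s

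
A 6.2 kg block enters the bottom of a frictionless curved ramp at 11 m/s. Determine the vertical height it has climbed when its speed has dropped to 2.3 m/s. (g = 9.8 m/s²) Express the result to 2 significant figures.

h = 5.9 m

Conservation of energy: ½mv₁² = ½mv₂² + mgh
h = (v₁² − v₂²)/(2g) = (11² − 2.3²)/(2 × 9.8) = 5.904 m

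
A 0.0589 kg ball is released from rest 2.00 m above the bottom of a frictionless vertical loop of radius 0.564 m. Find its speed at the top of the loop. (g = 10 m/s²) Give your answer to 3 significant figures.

v = 4.18 m/s

Energy conservation: mgh = ½mv_top² + mg(2r)
v_top² = 2g(h − 2r) = 2(10)(2.00 − 1.128) = 17.44
v_top = 4.176 m/s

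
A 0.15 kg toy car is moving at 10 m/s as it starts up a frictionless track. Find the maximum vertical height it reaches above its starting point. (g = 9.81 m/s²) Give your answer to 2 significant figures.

h = 5.1 m

By energy conservation, ½mv² = mgh
h = v²/(2g) = 10²/(2 × 9.81) = 5.097 m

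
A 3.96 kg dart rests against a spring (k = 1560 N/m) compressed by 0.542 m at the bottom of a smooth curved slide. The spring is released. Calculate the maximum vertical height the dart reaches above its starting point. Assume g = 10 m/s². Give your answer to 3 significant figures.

h = 5.79 m

All spring PE becomes gravitational PE at the highest point: ½kx² = mgh
h = kx²/(2mg) = (1560)(0.542)²/(2 × 3.96 × 10) = 5.786 m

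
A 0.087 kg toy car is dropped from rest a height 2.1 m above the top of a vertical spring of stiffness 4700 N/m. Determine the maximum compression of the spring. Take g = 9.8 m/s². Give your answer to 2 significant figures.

x = 0.028 m

Take the reference level at the top of the uncompressed spring. At max compression the car has fallen H + x and is momentarily at rest:
mg(H + x) = ½kx²
½(4700)x² − (0.087)(9.8)x − (0.087)(9.8)(2.1) = 0
2350x² − 0.8526x − 1.790 = 0
x = [0.8526 + √(0.7269 + 16830)]/(2 × 2350) = 0.02778 m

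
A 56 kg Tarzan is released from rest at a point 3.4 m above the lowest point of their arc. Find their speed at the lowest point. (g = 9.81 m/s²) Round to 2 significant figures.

v = 8.2 m/s

Mechanical energy is conserved (no friction): mgh = ½mv²
v = √(2gh) = √(2 × 9.81 × 3.4) = √66.708 = 8.167 m/s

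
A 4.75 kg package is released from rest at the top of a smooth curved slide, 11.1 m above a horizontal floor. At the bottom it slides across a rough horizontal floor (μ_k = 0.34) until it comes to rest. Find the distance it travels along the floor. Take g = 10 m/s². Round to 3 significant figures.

Energy bookkeeping (friction removes W_f = μ_k N d):
At rest all PE has been dissipated by friction: mgh = μ_k m g d
d = h/μ_k = 11.1/0.34 = 32.65 m

d = 32.6 m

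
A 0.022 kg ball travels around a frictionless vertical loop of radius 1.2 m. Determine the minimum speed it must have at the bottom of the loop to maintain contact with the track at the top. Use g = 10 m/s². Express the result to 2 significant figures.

v = 7.7 m/s

At the top: mg = mv_top²/r ⇒ v_top² = gr = 12.00 m²/s²
Energy from bottom to top (height 2r): ½mv_bot² = ½mv_top² + mg(2r)
v_bot² = gr + 4gr = 5gr = 60.00
v_bot = √(5gr) = 7.746 m/s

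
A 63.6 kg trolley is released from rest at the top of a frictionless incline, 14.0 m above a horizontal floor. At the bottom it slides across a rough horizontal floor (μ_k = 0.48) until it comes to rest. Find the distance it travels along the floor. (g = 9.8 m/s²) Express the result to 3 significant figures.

Energy bookkeeping (friction removes W_f = μ_k N d):
At rest all PE has been dissipated by friction: mgh = μ_k m g d
d = h/μ_k = 14.0/0.48 = 29.17 m

d = 29.2 m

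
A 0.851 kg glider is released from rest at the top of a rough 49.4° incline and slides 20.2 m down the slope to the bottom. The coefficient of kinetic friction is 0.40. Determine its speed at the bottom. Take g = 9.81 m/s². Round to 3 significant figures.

v = 14.1 m/s

Energy: mgh = ½mv² + W_f, with h = L sinθ and W_f = μ_k (mg cosθ) L
mgh = mgL sinθ = (0.851)(9.81)(20.2)sin49.4° = 128.04 J
W_f = μ_k mg cosθ · L = (0.40)(0.851)(9.81)cos49.4°·20.2 = 43.90 J
½mv² = 128.04 − 43.90 = 84.143 J
v = √(2 × 84.143/0.851) = 14.06 m/s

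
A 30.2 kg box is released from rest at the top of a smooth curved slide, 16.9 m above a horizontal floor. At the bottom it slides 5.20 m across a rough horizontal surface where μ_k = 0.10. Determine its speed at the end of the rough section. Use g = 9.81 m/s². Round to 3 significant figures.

Energy bookkeeping (friction removes W_f = μ_k N d):
mgh = ½mv² + μ_k m g d
W_f = μ_k mg d = (0.10)(30.2)(9.81)(5.20) = 154.1 J
½mv² = mgh − W_f = 5006.8 − 154.1 = 4852.8 J
v = √(2 × 4852.8/30.2) = 17.93 m/s

v = 17.9 m/s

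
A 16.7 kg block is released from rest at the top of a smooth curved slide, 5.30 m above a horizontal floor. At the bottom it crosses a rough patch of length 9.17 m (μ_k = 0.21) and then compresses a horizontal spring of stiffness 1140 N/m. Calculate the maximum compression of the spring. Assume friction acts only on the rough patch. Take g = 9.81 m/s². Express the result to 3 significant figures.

Initial energy: E₁ = mgh = (16.7)(9.81)(5.30) = 868.28 J
Friction removes W_f = μ_k mg d = (0.21)(16.7)(9.81)(9.17) = 315.5 J
Energy reaching the spring: E = 868.28 − 315.5 = 552.80 J
At max compression ½kx² = E ⇒ x = √(2E/k) = √(2 × 552.80/1140) = 0.9848 m

x = 0.985 m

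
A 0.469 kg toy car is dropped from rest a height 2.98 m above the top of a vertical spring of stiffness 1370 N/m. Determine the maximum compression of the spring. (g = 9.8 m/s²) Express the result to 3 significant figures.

Take the reference level at the top of the uncompressed spring. At max compression the car has fallen H + x and is momentarily at rest:
mg(H + x) = ½kx²
½(1370)x² − (0.469)(9.8)x − (0.469)(9.8)(2.98) = 0
685.0x² − 4.596x − 13.70 = 0
x = [4.596 + √(21.13 + 37529)]/(2 × 685.0) = 0.1448 m

x = 0.145 m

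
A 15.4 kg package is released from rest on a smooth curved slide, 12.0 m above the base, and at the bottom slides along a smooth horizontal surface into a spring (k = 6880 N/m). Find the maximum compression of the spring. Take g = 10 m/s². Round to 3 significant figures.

Energy conservation (no friction) from release to max compression: mgh = ½kx²
x = √(2mgh/k) = √(2 × 15.4 × 10 × 12.0 / 6880) = 0.7329 m

x = 0.733 m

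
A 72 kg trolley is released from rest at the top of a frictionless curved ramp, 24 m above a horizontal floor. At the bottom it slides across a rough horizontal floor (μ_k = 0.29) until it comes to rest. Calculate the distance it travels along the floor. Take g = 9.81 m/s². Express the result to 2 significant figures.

d = 83 m

Energy bookkeeping (friction removes W_f = μ_k N d):
At rest all PE has been dissipated by friction: mgh = μ_k m g d
d = h/μ_k = 24/0.29 = 82.76 m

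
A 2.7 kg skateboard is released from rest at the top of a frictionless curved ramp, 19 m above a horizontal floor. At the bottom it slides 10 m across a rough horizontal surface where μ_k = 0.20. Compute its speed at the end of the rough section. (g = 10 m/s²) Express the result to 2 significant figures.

Energy bookkeeping (friction removes W_f = μ_k N d):
mgh = ½mv² + μ_k m g d
W_f = μ_k mg d = (0.20)(2.7)(10)(10) = 54.00 J
½mv² = mgh − W_f = 513.00 − 54.00 = 459.00 J
v = √(2 × 459.00/2.7) = 18.44 m/s

v = 18 m/s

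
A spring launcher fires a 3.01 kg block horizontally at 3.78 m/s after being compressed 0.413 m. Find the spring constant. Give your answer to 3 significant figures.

k = 252 N/m

Spring PE at full compression equals KE at release: ½kx² = ½mv²
k = mv²/x² = (3.01)(3.78)²/(0.413)² = 252.1 N/m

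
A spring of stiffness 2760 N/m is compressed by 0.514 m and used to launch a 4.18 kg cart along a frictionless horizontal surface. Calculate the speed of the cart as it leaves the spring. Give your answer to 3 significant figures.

The cart leaves the spring when the spring is at natural length, so ½kx² = ½mv²
v = x√(k/m) = 0.514 × √(2760/4.18) = 13.21 m/s

v = 13.2 m/s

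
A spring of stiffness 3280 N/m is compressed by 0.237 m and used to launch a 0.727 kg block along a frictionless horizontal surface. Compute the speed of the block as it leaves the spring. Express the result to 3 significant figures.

v = 15.9 m/s

Spring PE converts entirely to kinetic energy: ½kx² = ½mv²
v = x√(k/m) = 0.237 × √(3280/0.727) = 15.92 m/s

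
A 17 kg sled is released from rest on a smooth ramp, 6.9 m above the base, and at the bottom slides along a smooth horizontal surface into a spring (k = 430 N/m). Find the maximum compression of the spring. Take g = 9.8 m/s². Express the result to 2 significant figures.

x = 2.3 m

At max compression the sled is momentarily at rest: mgh = ½kx²
x = √(2mgh/k) = √(2 × 17 × 9.8 × 6.9 / 430) = 2.312 m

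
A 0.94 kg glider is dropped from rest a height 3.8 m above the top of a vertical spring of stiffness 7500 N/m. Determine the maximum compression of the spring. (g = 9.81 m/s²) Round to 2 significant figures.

Take the reference level at the top of the uncompressed spring. At max compression the glider has fallen H + x and is momentarily at rest:
mg(H + x) = ½kx²
½(7500)x² − (0.94)(9.81)x − (0.94)(9.81)(3.8) = 0
3750x² − 9.221x − 35.04 = 0
x = [9.221 + √(85.03 + 525620)]/(2 × 3750) = 0.09790 m

x = 0.098 m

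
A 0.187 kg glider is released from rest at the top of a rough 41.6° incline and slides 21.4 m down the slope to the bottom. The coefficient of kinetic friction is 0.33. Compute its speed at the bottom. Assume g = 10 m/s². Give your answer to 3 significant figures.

Taking the bottom as reference, mgh = ½mv² + μ_k N L with h = L sinθ, N = mg cosθ:
mgh = mgL sinθ = (0.187)(10)(21.4)sin41.6° = 26.569 J
W_f = μ_k mg cosθ · L = (0.33)(0.187)(10)cos41.6°·21.4 = 9.875 J
½mv² = 26.569 − 9.875 = 16.694 J
v = √(2 × 16.694/0.187) = 13.36 m/s

v = 13.4 m/s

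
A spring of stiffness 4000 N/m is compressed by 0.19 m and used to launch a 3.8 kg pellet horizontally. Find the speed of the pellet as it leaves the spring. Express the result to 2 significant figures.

Conservation of energy: ½kx² = ½mv²
v = x√(k/m) = 0.19 × √(4000/3.8) = 6.164 m/s

v = 6.2 m/s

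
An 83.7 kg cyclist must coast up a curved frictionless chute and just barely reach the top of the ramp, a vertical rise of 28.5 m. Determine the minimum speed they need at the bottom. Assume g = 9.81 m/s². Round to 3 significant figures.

v = 23.6 m/s

At the top they are momentarily at rest, so all KE converts to PE: ½mv² = mgh
v = √(2gh) = √(2 × 9.81 × 28.5) = 23.65 m/s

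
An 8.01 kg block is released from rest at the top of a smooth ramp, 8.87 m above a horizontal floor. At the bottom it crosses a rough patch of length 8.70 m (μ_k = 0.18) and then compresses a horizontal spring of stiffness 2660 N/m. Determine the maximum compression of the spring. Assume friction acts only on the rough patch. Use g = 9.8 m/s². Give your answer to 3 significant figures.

Initial energy: E₁ = mgh = (8.01)(9.8)(8.87) = 696.28 J
Friction removes W_f = μ_k mg d = (0.18)(8.01)(9.8)(8.70) = 122.9 J
Energy reaching the spring: E = 696.28 − 122.9 = 573.35 J
At max compression ½kx² = E ⇒ x = √(2E/k) = √(2 × 573.35/2660) = 0.6566 m

x = 0.657 m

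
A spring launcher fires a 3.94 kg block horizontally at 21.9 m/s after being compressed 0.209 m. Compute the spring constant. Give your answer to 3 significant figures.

½kx² = ½mv²
k = mv²/x² = (3.94)(21.9)²/(0.209)² = 43261 N/m

k = 43300 N/m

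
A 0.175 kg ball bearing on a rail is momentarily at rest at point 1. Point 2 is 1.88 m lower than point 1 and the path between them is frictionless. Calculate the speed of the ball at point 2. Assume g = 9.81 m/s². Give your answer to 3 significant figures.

Energy conservation between the two points: mgh = ½mv²
v = √(2gh) = √(2 × 9.81 × 1.88) = √36.886 = 6.073 m/s

v = 6.07 m/s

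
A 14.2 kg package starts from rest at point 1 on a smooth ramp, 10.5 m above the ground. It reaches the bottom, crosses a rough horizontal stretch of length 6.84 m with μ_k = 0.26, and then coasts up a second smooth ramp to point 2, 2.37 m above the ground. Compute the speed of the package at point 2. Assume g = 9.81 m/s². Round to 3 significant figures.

Energy at 1: mgh₁ = (14.2)(9.81)(10.5) = 1462.7 J
Friction loss: W_f = μ_k mg d = 247.7 J
At 2: ½mv² + mgh₂ = mgh₁ − W_f
½mv² = 1462.7 − 247.7 − 330.15 = 884.79 J
v = √(2 × 884.79/14.2) = 11.16 m/s

v = 11.2 m/s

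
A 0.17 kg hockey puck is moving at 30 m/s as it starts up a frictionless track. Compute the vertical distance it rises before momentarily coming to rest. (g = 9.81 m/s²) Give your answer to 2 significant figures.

h = 46 m

Setting KE at the bottom equal to PE gained: ½mv² = mgh
h = v²/(2g) = 30²/(2 × 9.81) = 45.87 m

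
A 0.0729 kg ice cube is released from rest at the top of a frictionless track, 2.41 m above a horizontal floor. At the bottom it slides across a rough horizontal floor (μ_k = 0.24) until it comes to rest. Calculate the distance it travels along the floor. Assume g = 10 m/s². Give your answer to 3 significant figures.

d = 10.0 m

Energy at the top = energy at the end + work done against friction:
At rest all PE has been dissipated by friction: mgh = μ_k m g d
d = h/μ_k = 2.41/0.24 = 10.04 m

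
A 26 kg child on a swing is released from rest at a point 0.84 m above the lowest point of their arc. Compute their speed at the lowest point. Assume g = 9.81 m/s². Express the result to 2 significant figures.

Mechanical energy is conserved (no friction): mgh = ½mv²
v = √(2gh) = √(2 × 9.81 × 0.84) = √16.481 = 4.060 m/s

v = 4.1 m/s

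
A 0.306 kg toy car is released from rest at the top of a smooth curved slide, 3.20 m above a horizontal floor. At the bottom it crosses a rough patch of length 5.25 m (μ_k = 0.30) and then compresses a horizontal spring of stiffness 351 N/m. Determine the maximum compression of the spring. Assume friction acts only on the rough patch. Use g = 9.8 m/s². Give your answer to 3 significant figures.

x = 0.167 m

Initial energy: E₁ = mgh = (0.306)(9.8)(3.20) = 9.5962 J
Friction removes W_f = μ_k mg d = (0.30)(0.306)(9.8)(5.25) = 4.723 J
Energy reaching the spring: E = 9.5962 − 4.723 = 4.8731 J
At max compression ½kx² = E ⇒ x = √(2E/k) = √(2 × 4.8731/351) = 0.1666 m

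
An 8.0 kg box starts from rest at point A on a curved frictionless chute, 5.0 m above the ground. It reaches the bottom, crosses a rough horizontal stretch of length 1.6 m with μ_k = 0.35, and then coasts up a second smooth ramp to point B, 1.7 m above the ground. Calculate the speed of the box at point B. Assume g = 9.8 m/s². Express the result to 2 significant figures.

v = 7.3 m/s

Energy at A: mgh₁ = (8.0)(9.8)(5.0) = 392.00 J
Friction loss: W_f = μ_k mg d = 43.90 J
At B: ½mv² + mgh₂ = mgh₁ − W_f
½mv² = 392.00 − 43.90 − 133.28 = 214.82 J
v = √(2 × 214.82/8.0) = 7.328 m/s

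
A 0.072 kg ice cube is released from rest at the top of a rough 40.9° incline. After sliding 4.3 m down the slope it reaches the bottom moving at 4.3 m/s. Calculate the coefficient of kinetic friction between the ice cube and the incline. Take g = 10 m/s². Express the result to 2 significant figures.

μ_k = 0.58

mgh = ½mv² + μ_k (mg cosθ) L, with h = L sinθ
mgL sinθ = 2.0271 J; ½mv² = 0.66564 J
W_f = 2.0271 − 0.66564 = 1.361 J
μ_k = W_f/(mg cosθ · L) = 1.361/(0.5442 × 4.3) = 0.5818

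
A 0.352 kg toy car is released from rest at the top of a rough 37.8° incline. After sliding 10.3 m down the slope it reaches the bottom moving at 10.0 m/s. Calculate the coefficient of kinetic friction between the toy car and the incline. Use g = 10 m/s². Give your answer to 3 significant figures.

μ_k = 0.161

The energy dissipated by friction is the PE lost minus the KE gained:
mgL sinθ = 22.222 J; ½mv² = 17.600 J
W_f = 22.222 − 17.600 = 4.622 J
μ_k = W_f/(mg cosθ · L) = 4.622/(2.781 × 10.3) = 0.1613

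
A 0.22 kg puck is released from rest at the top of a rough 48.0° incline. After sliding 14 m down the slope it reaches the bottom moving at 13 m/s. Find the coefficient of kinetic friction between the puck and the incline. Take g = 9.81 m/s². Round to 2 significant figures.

The energy dissipated by friction is the PE lost minus the KE gained:
mgL sinθ = 22.454 J; ½mv² = 18.590 J
W_f = 22.454 − 18.590 = 3.864 J
μ_k = W_f/(mg cosθ · L) = 3.864/(1.444 × 14) = 0.1911

μ_k = 0.19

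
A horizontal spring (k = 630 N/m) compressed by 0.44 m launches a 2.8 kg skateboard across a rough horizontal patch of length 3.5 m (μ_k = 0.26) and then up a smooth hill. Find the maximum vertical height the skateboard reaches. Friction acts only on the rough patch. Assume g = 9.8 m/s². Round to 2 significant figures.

Spring energy: E₀ = ½kx² = ½(630)(0.44)² = 60.984 J
Friction: W_f = μ_k mg d = (0.26)(2.8)(9.8)(3.5) = 24.97 J
Energy at base of ramp: E = 60.984 − 24.97 = 36.014 J
At max height all remaining energy is PE: mgh = E ⇒ h = E/(mg) = 36.014/(2.8 × 9.8) = 1.312 m

h = 1.3 m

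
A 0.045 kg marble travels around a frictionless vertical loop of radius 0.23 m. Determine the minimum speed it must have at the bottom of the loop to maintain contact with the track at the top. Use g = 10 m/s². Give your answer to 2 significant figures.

v = 3.4 m/s

At the top: mg = mv_top²/r ⇒ v_top² = gr = 2.300 m²/s²
Energy from bottom to top (height 2r): ½mv_bot² = ½mv_top² + mg(2r)
v_bot² = gr + 4gr = 5gr = 11.50
v_bot = √(5gr) = 3.391 m/s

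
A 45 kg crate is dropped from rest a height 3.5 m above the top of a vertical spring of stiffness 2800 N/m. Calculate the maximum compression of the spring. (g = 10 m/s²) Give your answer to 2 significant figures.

x = 1.2 m

Take the reference level at the top of the uncompressed spring. At max compression the crate has fallen H + x and is momentarily at rest:
mg(H + x) = ½kx²
½(2800)x² − (45)(10)x − (45)(10)(3.5) = 0
1400x² − 450.0x − 1575 = 0
x = [450.0 + √(202500 + 8.8200e+06)]/(2 × 1400) = 1.233 m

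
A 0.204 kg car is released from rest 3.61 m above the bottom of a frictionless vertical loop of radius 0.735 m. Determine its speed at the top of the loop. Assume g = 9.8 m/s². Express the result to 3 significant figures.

v = 6.48 m/s

Energy conservation: mgh = ½mv_top² + mg(2r)
v_top² = 2g(h − 2r) = 2(9.8)(3.61 − 1.470) = 41.94
v_top = 6.476 m/s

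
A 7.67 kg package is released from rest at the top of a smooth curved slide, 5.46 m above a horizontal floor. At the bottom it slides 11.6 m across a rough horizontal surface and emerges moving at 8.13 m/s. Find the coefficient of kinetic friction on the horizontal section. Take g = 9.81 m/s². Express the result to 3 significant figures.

Energy bookkeeping (friction removes W_f = μ_k N d):
mgh = ½mv² + μ_k m g d
mgh = 410.83 J; ½mv² = 253.48 J
W_f = 410.83 − 253.48 = 157.3 J
μ_k = W_f/(mg·d) = 157.3/(75.24 × 11.6) = 0.1803

μ_k = 0.180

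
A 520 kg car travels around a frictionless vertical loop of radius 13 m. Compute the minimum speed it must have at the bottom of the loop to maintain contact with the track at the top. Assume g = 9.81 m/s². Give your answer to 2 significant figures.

v = 25 m/s

At the top: mg = mv_top²/r ⇒ v_top² = gr = 127.5 m²/s²
Energy from bottom to top (height 2r): ½mv_bot² = ½mv_top² + mg(2r)
v_bot² = gr + 4gr = 5gr = 637.6
v_bot = √(5gr) = 25.25 m/s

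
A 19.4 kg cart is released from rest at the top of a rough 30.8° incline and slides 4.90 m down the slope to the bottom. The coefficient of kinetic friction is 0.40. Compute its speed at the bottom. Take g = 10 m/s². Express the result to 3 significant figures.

Energy: mgh = ½mv² + W_f, with h = L sinθ and W_f = μ_k (mg cosθ) L
mgh = mgL sinθ = (19.4)(10)(4.90)sin30.8° = 486.75 J
W_f = μ_k mg cosθ · L = (0.40)(19.4)(10)cos30.8°·4.90 = 326.6 J
½mv² = 486.75 − 326.6 = 160.14 J
v = √(2 × 160.14/19.4) = 4.063 m/s

v = 4.06 m/s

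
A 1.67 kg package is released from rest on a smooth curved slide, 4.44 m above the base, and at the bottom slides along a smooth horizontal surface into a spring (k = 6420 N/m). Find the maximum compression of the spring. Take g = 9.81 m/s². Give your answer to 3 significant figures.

At max compression the package is momentarily at rest: mgh = ½kx²
x = √(2mgh/k) = √(2 × 1.67 × 9.81 × 4.44 / 6420) = 0.1505 m

x = 0.151 m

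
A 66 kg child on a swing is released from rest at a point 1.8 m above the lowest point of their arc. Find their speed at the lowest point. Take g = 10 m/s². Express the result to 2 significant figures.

Energy conservation between the two points: mgh = ½mv²
v = √(2gh) = √(2 × 10 × 1.8) = √36.000 = 6.000 m/s

v = 6.0 m/s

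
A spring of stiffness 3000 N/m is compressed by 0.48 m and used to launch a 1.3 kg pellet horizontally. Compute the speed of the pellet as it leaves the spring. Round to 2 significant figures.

Conservation of energy: ½kx² = ½mv²
v = x√(k/m) = 0.48 × √(3000/1.3) = 23.06 m/s

v = 23 m/s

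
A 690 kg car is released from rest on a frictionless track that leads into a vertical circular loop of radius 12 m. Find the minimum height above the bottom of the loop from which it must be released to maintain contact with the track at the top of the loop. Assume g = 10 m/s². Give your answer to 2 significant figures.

At the top, for minimum speed gravity alone supplies the centripetal force: mg = mv_top²/r ⇒ v_top² = gr = 120.0 m²/s²
Energy conservation from release height h to the top (height 2r): mgh = ½mv_top² + mg(2r)
h = v_top²/(2g) + 2r = r/2 + 2r = 5r/2 = 30.00 m

h = 30 m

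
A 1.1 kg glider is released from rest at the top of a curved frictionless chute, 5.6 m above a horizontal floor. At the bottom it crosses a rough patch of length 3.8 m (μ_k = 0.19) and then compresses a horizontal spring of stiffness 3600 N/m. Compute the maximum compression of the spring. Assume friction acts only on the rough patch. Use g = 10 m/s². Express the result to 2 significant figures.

x = 0.17 m

Initial energy: E₁ = mgh = (1.1)(10)(5.6) = 61.600 J
Friction removes W_f = μ_k mg d = (0.19)(1.1)(10)(3.8) = 7.942 J
Energy reaching the spring: E = 61.600 − 7.942 = 53.658 J
At max compression ½kx² = E ⇒ x = √(2E/k) = √(2 × 53.658/3600) = 0.1727 m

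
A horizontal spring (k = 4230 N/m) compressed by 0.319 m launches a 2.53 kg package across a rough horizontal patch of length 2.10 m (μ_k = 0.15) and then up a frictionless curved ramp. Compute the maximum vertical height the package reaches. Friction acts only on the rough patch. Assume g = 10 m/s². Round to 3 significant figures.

Spring energy: E₀ = ½kx² = ½(4230)(0.319)² = 215.22 J
Friction: W_f = μ_k mg d = (0.15)(2.53)(10)(2.10) = 7.969 J
Energy at base of ramp: E = 215.22 − 7.969 = 207.26 J
At max height all remaining energy is PE: mgh = E ⇒ h = E/(mg) = 207.26/(2.53 × 10) = 8.192 m

h = 8.19 m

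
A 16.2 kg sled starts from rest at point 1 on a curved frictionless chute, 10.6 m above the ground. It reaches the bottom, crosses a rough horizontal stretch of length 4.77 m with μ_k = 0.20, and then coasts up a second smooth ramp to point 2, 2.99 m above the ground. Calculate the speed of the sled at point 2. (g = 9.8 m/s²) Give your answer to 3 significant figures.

Energy at 1: mgh₁ = (16.2)(9.8)(10.6) = 1682.9 J
Friction loss: W_f = μ_k mg d = 151.5 J
At 2: ½mv² + mgh₂ = mgh₁ − W_f
½mv² = 1682.9 − 151.5 − 474.69 = 1056.7 J
v = √(2 × 1056.7/16.2) = 11.42 m/s

v = 11.4 m/s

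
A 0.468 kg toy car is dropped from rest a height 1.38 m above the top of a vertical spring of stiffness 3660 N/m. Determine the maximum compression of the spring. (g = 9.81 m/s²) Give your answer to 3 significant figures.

x = 0.0601 m

Measuring PE from the top of the relaxed spring, at max compression the car has dropped H + x with zero KE, so:
mg(H + x) = ½kx²
½(3660)x² − (0.468)(9.81)x − (0.468)(9.81)(1.38) = 0
1830x² − 4.591x − 6.336 = 0
x = [4.591 + √(21.08 + 46377)]/(2 × 1830) = 0.06011 m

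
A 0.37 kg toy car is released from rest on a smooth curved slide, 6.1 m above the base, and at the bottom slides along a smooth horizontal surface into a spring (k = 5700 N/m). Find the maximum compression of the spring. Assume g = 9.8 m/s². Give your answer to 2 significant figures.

Gravitational PE at the top equals spring PE at max compression: mgh = ½kx²
x = √(2mgh/k) = √(2 × 0.37 × 9.8 × 6.1 / 5700) = 0.08810 m

x = 0.088 m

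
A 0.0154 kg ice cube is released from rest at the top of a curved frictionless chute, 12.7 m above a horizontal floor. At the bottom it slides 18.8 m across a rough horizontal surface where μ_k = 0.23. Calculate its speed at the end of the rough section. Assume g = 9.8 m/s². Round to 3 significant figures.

v = 12.8 m/s

Energy at the top = energy at the end + work done against friction:
mgh = ½mv² + μ_k m g d
W_f = μ_k mg d = (0.23)(0.0154)(9.8)(18.8) = 0.6526 J
½mv² = mgh − W_f = 1.9167 − 0.6526 = 1.2641 J
v = √(2 × 1.2641/0.0154) = 12.81 m/s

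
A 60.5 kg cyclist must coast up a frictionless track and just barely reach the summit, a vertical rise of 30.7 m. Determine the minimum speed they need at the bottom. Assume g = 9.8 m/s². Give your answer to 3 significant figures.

v = 24.5 m/s

At the top they are momentarily at rest, so all KE converts to PE: ½mv² = mgh
v = √(2gh) = √(2 × 9.8 × 30.7) = 24.53 m/s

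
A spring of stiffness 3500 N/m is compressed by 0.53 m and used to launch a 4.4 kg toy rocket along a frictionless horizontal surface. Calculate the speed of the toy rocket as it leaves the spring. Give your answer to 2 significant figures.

The toy rocket leaves the spring when the spring is at natural length, so ½kx² = ½mv²
v = x√(k/m) = 0.53 × √(3500/4.4) = 14.95 m/s

v = 15 m/s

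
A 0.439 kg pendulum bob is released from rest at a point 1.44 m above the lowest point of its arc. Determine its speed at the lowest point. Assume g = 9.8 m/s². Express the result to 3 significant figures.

Energy conservation between the two points: mgh = ½mv²
v = √(2gh) = √(2 × 9.8 × 1.44) = √28.224 = 5.313 m/s

v = 5.31 m/s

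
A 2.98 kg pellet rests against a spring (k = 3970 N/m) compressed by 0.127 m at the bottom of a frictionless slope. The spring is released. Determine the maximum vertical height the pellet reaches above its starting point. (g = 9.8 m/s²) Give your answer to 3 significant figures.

Energy conservation from release to the highest point: ½kx² = mgh
h = kx²/(2mg) = (3970)(0.127)²/(2 × 2.98 × 9.8) = 1.096 m

h = 1.10 m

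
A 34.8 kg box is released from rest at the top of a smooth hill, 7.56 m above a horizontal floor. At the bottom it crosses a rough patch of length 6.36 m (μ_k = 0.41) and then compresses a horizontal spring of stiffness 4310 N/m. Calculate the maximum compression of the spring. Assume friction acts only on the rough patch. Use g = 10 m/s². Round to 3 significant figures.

x = 0.894 m

Initial energy: E₁ = mgh = (34.8)(10)(7.56) = 2630.9 J
Friction removes W_f = μ_k mg d = (0.41)(34.8)(10)(6.36) = 907.4 J
Energy reaching the spring: E = 2630.9 − 907.4 = 1723.4 J
At max compression ½kx² = E ⇒ x = √(2E/k) = √(2 × 1723.4/4310) = 0.8943 m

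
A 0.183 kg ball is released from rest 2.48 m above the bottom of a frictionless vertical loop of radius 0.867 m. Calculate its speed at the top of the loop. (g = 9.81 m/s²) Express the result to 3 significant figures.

v = 3.83 m/s

Energy conservation: mgh = ½mv_top² + mg(2r)
v_top² = 2g(h − 2r) = 2(9.81)(2.48 − 1.734) = 14.64
v_top = 3.826 m/s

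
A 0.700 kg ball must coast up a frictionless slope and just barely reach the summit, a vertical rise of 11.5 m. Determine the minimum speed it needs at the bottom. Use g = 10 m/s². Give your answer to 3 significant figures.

At the top it is momentarily at rest, so all KE converts to PE: ½mv² = mgh
v = √(2gh) = √(2 × 10 × 11.5) = 15.17 m/s

v = 15.2 m/s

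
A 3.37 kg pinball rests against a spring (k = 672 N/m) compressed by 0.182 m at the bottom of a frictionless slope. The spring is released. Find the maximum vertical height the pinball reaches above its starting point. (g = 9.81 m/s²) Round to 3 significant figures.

h = 0.337 m

Energy conservation from release to the highest point: ½kx² = mgh
h = kx²/(2mg) = (672)(0.182)²/(2 × 3.37 × 9.81) = 0.3367 m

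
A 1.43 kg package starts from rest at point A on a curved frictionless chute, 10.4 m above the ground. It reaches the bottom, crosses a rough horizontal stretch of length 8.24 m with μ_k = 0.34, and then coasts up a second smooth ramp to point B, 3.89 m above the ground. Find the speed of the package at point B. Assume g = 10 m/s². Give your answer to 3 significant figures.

v = 8.61 m/s

Energy at A: mgh₁ = (1.43)(10)(10.4) = 148.72 J
Friction loss: W_f = μ_k mg d = 40.06 J
At B: ½mv² + mgh₂ = mgh₁ − W_f
½mv² = 148.72 − 40.06 − 55.627 = 53.030 J
v = √(2 × 53.030/1.43) = 8.612 m/s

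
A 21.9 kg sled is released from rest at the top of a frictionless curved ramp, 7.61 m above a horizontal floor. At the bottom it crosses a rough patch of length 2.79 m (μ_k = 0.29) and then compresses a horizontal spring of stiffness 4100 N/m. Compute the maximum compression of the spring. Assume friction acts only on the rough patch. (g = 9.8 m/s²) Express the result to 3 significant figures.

Initial energy: E₁ = mgh = (21.9)(9.8)(7.61) = 1633.3 J
Friction removes W_f = μ_k mg d = (0.29)(21.9)(9.8)(2.79) = 173.6 J
Energy reaching the spring: E = 1633.3 − 173.6 = 1459.6 J
At max compression ½kx² = E ⇒ x = √(2E/k) = √(2 × 1459.6/4100) = 0.8438 m

x = 0.844 m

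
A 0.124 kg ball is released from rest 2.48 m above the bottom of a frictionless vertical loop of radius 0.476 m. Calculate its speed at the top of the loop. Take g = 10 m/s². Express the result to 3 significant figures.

v = 5.53 m/s

Energy conservation: mgh = ½mv_top² + mg(2r)
v_top² = 2g(h − 2r) = 2(10)(2.48 − 0.9520) = 30.56
v_top = 5.528 m/s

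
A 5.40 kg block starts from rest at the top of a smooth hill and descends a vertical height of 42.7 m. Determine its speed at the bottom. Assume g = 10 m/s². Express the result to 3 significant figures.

v = 29.2 m/s

By conservation of mechanical energy, mgh = ½mv²
v = √(2gh) = √(2 × 10 × 42.7) = √854.00 = 29.22 m/s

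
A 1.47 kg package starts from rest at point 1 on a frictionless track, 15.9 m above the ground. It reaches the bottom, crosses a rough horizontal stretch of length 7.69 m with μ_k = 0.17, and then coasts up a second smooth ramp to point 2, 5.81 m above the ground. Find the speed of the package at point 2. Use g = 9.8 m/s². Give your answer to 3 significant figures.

Energy at 1: mgh₁ = (1.47)(9.8)(15.9) = 229.06 J
Friction loss: W_f = μ_k mg d = 18.83 J
At 2: ½mv² + mgh₂ = mgh₁ − W_f
½mv² = 229.06 − 18.83 − 83.699 = 126.52 J
v = √(2 × 126.52/1.47) = 13.12 m/s

v = 13.1 m/s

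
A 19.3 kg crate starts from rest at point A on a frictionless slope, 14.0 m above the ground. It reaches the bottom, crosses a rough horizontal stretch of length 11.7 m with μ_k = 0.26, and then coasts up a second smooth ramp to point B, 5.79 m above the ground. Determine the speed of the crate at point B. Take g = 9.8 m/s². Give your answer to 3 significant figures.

Energy at A: mgh₁ = (19.3)(9.8)(14.0) = 2648.0 J
Friction loss: W_f = μ_k mg d = 575.4 J
At B: ½mv² + mgh₂ = mgh₁ − W_f
½mv² = 2648.0 − 575.4 − 1095.1 = 977.48 J
v = √(2 × 977.48/19.3) = 10.06 m/s

v = 10.1 m/s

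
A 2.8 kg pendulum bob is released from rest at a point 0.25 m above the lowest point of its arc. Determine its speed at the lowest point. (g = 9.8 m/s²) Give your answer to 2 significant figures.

v = 2.2 m/s

Mechanical energy is conserved (no friction): mgh = ½mv²
v = √(2gh) = √(2 × 9.8 × 0.25) = √4.9000 = 2.214 m/s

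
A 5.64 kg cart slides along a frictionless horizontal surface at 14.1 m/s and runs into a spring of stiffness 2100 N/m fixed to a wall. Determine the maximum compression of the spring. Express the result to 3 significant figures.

At max compression the cart is momentarily at rest: ½mv² = ½kx²
x = v√(m/k) = 14.1 × √(5.64/2100) = 0.7307 m

x = 0.731 m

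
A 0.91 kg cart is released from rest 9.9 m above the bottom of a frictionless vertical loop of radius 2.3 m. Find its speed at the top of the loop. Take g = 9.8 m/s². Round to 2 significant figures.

Energy conservation: mgh = ½mv_top² + mg(2r)
v_top² = 2g(h − 2r) = 2(9.8)(9.9 − 4.600) = 103.9
v_top = 10.19 m/s

v = 10 m/s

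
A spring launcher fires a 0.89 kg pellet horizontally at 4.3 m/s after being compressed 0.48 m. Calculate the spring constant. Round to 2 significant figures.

k = 71 N/m

Spring PE at full compression equals KE at release: ½kx² = ½mv²
k = mv²/x² = (0.89)(4.3)²/(0.48)² = 71.42 N/m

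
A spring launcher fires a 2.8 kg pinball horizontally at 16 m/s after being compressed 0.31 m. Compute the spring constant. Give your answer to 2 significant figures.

k = 7500 N/m

Spring PE at full compression equals KE at release: ½kx² = ½mv²
k = mv²/x² = (2.8)(16)²/(0.31)² = 7459 N/m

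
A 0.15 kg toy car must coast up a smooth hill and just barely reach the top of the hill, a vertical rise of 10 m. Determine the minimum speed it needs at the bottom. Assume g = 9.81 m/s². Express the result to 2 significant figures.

v = 14 m/s

At the top it is momentarily at rest, so all KE converts to PE: ½mv² = mgh
v = √(2gh) = √(2 × 9.81 × 10) = 14.01 m/s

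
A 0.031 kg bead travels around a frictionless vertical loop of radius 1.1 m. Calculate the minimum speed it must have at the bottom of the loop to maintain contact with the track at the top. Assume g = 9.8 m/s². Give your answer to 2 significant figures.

v = 7.3 m/s

At the top: mg = mv_top²/r ⇒ v_top² = gr = 10.78 m²/s²
Energy from bottom to top (height 2r): ½mv_bot² = ½mv_top² + mg(2r)
v_bot² = gr + 4gr = 5gr = 53.90
v_bot = √(5gr) = 7.342 m/s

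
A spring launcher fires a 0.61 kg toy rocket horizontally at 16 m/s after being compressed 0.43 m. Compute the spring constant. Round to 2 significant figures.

k = 840 N/m

Spring PE at full compression equals KE at release: ½kx² = ½mv²
k = mv²/x² = (0.61)(16)²/(0.43)² = 844.6 N/m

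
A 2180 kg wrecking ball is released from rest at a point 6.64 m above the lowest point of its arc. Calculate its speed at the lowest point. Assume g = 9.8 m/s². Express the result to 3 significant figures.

v = 11.4 m/s

Equating total energy at the two states: mgh = ½mv²
The mass cancels from both sides.
v = √(2gh) = √(2 × 9.8 × 6.64) = √130.14 = 11.41 m/s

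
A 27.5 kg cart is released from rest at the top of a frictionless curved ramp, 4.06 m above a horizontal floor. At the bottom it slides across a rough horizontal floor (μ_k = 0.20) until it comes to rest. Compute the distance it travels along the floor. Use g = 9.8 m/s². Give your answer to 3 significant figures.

Applying the work–energy principle:
At rest all PE has been dissipated by friction: mgh = μ_k m g d
d = h/μ_k = 4.06/0.20 = 20.30 m

d = 20.3 m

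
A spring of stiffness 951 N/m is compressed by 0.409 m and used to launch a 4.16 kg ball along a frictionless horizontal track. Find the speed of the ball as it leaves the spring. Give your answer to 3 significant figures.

v = 6.18 m/s

Spring PE converts entirely to kinetic energy: ½kx² = ½mv²
v = x√(k/m) = 0.409 × √(951/4.16) = 6.184 m/s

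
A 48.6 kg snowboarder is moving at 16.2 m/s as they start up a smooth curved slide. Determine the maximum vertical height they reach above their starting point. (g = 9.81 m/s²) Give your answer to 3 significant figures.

h = 13.4 m

Setting KE at the bottom equal to PE gained: ½mv² = mgh
h = v²/(2g) = 16.2²/(2 × 9.81) = 13.38 m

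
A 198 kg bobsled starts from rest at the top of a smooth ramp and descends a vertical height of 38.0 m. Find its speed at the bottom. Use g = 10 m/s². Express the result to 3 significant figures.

Mechanical energy is conserved (no friction): mgh = ½mv²
v = √(2gh) = √(2 × 10 × 38.0) = √760.00 = 27.57 m/s

v = 27.6 m/s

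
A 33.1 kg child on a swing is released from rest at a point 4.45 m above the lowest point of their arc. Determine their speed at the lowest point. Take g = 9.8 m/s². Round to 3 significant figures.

v = 9.34 m/s

Energy conservation between the two points: mgh = ½mv²
v = √(2gh) = √(2 × 9.8 × 4.45) = √87.220 = 9.339 m/s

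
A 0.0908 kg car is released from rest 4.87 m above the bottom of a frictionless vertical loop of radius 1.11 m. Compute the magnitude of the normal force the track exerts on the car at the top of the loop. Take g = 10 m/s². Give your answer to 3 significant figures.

N = 3.43 N

Energy from release to top (height 2r): mgh = ½mv_top² + mg(2r)
v_top² = 2g(h − 2r) = 2(10)(4.87 − 2.220) = 53.000 m²/s²
At the top, both N and weight point toward the centre: N + mg = mv_top²/r
N = m(v_top²/r − g) = 0.0908(53.000/1.11 − 10) = 3.427 N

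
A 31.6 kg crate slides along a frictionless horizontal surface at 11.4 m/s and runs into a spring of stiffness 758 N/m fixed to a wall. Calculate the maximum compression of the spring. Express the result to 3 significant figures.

x = 2.33 m

All KE is stored as spring PE at maximum compression: ½mv² = ½kx²
x = v√(m/k) = 11.4 × √(31.6/758) = 2.328 m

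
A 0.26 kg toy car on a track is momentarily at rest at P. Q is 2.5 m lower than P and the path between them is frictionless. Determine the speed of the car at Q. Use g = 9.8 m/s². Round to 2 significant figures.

By conservation of mechanical energy, mgh = ½mv²
v = √(2gh) = √(2 × 9.8 × 2.5) = √49.000 = 7.000 m/s

v = 7.0 m/s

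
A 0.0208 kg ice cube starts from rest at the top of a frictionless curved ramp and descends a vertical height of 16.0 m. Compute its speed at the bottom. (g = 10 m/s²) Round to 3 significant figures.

Mechanical energy is conserved (no friction): mgh = ½mv²
The mass cancels from both sides.
v = √(2gh) = √(2 × 10 × 16.0) = √320.00 = 17.89 m/s

v = 17.9 m/s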